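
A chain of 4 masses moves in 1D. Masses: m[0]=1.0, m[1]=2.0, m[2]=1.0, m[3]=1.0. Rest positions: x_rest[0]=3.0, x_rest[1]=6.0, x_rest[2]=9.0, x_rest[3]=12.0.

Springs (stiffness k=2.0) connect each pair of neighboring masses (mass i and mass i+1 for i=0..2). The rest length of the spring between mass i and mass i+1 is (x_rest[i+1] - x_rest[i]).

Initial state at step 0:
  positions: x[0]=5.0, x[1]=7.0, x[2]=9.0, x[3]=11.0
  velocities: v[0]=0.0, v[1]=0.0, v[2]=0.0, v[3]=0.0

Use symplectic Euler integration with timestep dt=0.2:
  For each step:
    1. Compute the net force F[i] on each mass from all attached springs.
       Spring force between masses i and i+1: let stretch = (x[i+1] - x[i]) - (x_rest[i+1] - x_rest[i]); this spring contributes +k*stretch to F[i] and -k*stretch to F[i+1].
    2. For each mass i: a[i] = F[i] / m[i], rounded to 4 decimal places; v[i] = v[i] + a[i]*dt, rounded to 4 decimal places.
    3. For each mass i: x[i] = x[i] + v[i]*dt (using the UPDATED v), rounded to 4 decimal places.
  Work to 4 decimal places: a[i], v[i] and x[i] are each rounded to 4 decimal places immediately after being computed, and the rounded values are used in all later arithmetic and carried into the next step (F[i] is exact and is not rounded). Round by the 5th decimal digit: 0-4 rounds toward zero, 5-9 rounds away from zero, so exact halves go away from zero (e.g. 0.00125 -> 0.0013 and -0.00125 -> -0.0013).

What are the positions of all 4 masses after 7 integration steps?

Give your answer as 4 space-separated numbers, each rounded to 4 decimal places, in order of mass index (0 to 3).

Answer: 3.4239 6.7331 9.4947 12.6148

Derivation:
Step 0: x=[5.0000 7.0000 9.0000 11.0000] v=[0.0000 0.0000 0.0000 0.0000]
Step 1: x=[4.9200 7.0000 9.0000 11.0800] v=[-0.4000 0.0000 0.0000 0.4000]
Step 2: x=[4.7664 6.9968 9.0064 11.2336] v=[-0.7680 -0.0160 0.0320 0.7680]
Step 3: x=[4.5512 6.9848 9.0302 11.4490] v=[-1.0758 -0.0602 0.1190 1.0771]
Step 4: x=[4.2907 6.9572 9.0839 11.7109] v=[-1.3024 -0.1378 0.2684 1.3096]
Step 5: x=[4.0035 6.9080 9.1776 12.0027] v=[-1.4358 -0.2458 0.4685 1.4588]
Step 6: x=[3.7087 6.8334 9.3157 12.3085] v=[-1.4740 -0.3728 0.6907 1.5288]
Step 7: x=[3.4239 6.7331 9.4947 12.6148] v=[-1.4241 -0.5013 0.8949 1.5317]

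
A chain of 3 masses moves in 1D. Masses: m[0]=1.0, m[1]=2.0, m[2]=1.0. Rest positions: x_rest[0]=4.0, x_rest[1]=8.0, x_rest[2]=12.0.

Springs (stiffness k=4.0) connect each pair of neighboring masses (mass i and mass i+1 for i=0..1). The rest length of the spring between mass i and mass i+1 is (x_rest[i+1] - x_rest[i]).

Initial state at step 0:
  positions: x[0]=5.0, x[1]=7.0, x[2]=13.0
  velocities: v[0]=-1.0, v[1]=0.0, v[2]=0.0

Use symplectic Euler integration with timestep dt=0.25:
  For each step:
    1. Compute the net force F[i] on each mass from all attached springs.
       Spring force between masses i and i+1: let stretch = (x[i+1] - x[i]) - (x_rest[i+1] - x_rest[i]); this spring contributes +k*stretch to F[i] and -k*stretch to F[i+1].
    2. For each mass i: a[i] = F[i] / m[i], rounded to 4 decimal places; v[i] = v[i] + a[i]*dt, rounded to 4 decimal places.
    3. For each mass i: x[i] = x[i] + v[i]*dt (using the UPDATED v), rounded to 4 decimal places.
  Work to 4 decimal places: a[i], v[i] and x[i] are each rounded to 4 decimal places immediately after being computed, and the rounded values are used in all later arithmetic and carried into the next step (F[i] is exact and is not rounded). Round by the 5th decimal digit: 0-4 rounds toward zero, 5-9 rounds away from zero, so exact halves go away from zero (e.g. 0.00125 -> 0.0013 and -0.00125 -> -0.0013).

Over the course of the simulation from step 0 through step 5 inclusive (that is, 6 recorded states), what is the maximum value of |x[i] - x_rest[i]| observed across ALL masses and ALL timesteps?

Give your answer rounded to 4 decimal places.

Answer: 1.5683

Derivation:
Step 0: x=[5.0000 7.0000 13.0000] v=[-1.0000 0.0000 0.0000]
Step 1: x=[4.2500 7.5000 12.5000] v=[-3.0000 2.0000 -2.0000]
Step 2: x=[3.3125 8.2188 11.7500] v=[-3.7500 2.8750 -3.0000]
Step 3: x=[2.6016 8.7657 11.1172] v=[-2.8437 2.1875 -2.5312]
Step 4: x=[2.4317 8.8360 10.8965] v=[-0.6796 0.2812 -0.8827]
Step 5: x=[2.8629 8.3633 11.1607] v=[1.7247 -1.8907 1.0568]
Max displacement = 1.5683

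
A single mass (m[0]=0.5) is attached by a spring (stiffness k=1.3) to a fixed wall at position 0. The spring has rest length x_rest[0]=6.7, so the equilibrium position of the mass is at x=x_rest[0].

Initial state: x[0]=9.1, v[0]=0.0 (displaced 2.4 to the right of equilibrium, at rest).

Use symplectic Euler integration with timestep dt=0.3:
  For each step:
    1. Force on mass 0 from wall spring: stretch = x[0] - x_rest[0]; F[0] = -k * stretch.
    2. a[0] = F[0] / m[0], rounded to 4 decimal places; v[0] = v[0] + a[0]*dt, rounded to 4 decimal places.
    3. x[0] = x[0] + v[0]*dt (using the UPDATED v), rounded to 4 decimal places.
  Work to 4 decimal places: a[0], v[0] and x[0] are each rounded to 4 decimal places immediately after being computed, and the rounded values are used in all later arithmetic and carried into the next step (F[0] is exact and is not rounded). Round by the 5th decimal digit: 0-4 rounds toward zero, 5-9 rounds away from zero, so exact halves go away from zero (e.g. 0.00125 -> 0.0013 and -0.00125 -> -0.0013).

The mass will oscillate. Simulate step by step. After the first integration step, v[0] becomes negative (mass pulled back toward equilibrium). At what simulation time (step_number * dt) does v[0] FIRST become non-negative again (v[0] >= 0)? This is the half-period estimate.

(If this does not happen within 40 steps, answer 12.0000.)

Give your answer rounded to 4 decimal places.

Step 0: x=[9.1000] v=[0.0000]
Step 1: x=[8.5384] v=[-1.8720]
Step 2: x=[7.5466] v=[-3.3059]
Step 3: x=[6.3567] v=[-3.9663]
Step 4: x=[5.2472] v=[-3.6985]
Step 5: x=[4.4776] v=[-2.5653]
Step 6: x=[4.2281] v=[-0.8318]
Step 7: x=[4.5570] v=[1.0963]
First v>=0 after going negative at step 7, time=2.1000

Answer: 2.1000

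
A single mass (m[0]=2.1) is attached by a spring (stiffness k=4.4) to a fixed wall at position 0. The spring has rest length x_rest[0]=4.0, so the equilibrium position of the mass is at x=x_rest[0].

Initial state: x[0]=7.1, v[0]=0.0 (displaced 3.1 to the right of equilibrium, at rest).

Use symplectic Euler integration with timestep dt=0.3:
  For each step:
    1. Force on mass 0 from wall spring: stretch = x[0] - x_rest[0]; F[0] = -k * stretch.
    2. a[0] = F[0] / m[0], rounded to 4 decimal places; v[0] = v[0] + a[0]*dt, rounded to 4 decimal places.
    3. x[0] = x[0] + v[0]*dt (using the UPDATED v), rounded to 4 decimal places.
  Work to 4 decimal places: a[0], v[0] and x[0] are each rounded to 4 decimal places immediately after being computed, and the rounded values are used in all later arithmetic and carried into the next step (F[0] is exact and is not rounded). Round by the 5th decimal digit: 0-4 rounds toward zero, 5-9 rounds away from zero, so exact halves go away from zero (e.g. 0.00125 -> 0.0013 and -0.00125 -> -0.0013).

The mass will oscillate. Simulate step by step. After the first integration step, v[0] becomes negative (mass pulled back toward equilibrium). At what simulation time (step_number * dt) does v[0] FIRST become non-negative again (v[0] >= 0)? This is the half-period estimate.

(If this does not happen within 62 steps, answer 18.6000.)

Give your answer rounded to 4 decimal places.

Answer: 2.4000

Derivation:
Step 0: x=[7.1000] v=[0.0000]
Step 1: x=[6.5154] v=[-1.9486]
Step 2: x=[5.4565] v=[-3.5297]
Step 3: x=[4.1229] v=[-4.4452]
Step 4: x=[2.7662] v=[-4.5225]
Step 5: x=[1.6421] v=[-3.7470]
Step 6: x=[0.9626] v=[-2.2649]
Step 7: x=[0.8559] v=[-0.3557]
Step 8: x=[1.3421] v=[1.6206]
First v>=0 after going negative at step 8, time=2.4000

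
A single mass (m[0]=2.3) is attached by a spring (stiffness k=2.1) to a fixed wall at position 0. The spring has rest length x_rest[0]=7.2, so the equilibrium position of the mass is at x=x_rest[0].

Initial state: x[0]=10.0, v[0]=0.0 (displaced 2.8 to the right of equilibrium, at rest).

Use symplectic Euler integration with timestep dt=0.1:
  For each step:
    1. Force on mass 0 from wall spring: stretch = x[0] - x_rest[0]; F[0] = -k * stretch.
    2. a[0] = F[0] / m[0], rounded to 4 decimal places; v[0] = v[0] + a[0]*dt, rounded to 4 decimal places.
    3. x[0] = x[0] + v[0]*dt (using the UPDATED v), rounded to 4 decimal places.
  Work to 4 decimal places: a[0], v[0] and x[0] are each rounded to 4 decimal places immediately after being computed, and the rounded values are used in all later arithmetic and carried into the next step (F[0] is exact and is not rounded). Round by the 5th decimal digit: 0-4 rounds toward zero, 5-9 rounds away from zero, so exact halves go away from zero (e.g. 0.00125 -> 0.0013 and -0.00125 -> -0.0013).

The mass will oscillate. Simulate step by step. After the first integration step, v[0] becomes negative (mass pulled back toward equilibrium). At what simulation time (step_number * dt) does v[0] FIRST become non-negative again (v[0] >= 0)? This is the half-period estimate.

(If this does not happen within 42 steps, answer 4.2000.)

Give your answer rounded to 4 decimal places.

Answer: 3.3000

Derivation:
Step 0: x=[10.0000] v=[0.0000]
Step 1: x=[9.9744] v=[-0.2557]
Step 2: x=[9.9235] v=[-0.5090]
Step 3: x=[9.8477] v=[-0.7577]
Step 4: x=[9.7478] v=[-0.9995]
Step 5: x=[9.6246] v=[-1.2321]
Step 6: x=[9.4793] v=[-1.4535]
Step 7: x=[9.3131] v=[-1.6616]
Step 8: x=[9.1277] v=[-1.8545]
Step 9: x=[8.9247] v=[-2.0305]
Step 10: x=[8.7059] v=[-2.1880]
Step 11: x=[8.4734] v=[-2.3255]
Step 12: x=[8.2292] v=[-2.4418]
Step 13: x=[7.9756] v=[-2.5358]
Step 14: x=[7.7149] v=[-2.6066]
Step 15: x=[7.4495] v=[-2.6536]
Step 16: x=[7.1819] v=[-2.6764]
Step 17: x=[6.9144] v=[-2.6748]
Step 18: x=[6.6495] v=[-2.6487]
Step 19: x=[6.3897] v=[-2.5984]
Step 20: x=[6.1373] v=[-2.5244]
Step 21: x=[5.8946] v=[-2.4274]
Step 22: x=[5.6638] v=[-2.3082]
Step 23: x=[5.4470] v=[-2.1679]
Step 24: x=[5.2462] v=[-2.0078]
Step 25: x=[5.0633] v=[-1.8294]
Step 26: x=[4.8999] v=[-1.6343]
Step 27: x=[4.7575] v=[-1.4243]
Step 28: x=[4.6374] v=[-1.2013]
Step 29: x=[4.5407] v=[-0.9673]
Step 30: x=[4.4683] v=[-0.7245]
Step 31: x=[4.4208] v=[-0.4751]
Step 32: x=[4.3987] v=[-0.2214]
Step 33: x=[4.4021] v=[0.0344]
First v>=0 after going negative at step 33, time=3.3000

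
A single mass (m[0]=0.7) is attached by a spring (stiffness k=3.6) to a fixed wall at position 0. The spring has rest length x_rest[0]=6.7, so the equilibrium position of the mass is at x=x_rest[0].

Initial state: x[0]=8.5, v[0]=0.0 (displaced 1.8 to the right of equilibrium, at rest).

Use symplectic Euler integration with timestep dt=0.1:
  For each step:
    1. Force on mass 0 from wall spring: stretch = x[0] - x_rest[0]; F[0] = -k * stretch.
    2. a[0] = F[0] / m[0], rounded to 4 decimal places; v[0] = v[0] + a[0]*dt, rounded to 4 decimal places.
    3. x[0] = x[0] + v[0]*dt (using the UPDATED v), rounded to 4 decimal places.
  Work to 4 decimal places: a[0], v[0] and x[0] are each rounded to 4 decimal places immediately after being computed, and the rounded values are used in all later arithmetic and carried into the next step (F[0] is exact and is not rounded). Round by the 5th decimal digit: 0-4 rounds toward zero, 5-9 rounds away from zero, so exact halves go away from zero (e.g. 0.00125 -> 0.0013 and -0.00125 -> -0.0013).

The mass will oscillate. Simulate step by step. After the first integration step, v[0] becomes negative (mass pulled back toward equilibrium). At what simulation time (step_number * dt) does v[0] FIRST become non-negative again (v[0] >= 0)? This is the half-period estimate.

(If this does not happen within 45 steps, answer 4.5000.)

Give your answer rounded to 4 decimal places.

Step 0: x=[8.5000] v=[0.0000]
Step 1: x=[8.4074] v=[-0.9257]
Step 2: x=[8.2270] v=[-1.8038]
Step 3: x=[7.9681] v=[-2.5891]
Step 4: x=[7.6440] v=[-3.2413]
Step 5: x=[7.2713] v=[-3.7268]
Step 6: x=[6.8692] v=[-4.0206]
Step 7: x=[6.4584] v=[-4.1076]
Step 8: x=[6.0601] v=[-3.9834]
Step 9: x=[5.6947] v=[-3.6543]
Step 10: x=[5.3810] v=[-3.1373]
Step 11: x=[5.1351] v=[-2.4590]
Step 12: x=[4.9697] v=[-1.6542]
Step 13: x=[4.8933] v=[-0.7643]
Step 14: x=[4.9098] v=[0.1649]
First v>=0 after going negative at step 14, time=1.4000

Answer: 1.4000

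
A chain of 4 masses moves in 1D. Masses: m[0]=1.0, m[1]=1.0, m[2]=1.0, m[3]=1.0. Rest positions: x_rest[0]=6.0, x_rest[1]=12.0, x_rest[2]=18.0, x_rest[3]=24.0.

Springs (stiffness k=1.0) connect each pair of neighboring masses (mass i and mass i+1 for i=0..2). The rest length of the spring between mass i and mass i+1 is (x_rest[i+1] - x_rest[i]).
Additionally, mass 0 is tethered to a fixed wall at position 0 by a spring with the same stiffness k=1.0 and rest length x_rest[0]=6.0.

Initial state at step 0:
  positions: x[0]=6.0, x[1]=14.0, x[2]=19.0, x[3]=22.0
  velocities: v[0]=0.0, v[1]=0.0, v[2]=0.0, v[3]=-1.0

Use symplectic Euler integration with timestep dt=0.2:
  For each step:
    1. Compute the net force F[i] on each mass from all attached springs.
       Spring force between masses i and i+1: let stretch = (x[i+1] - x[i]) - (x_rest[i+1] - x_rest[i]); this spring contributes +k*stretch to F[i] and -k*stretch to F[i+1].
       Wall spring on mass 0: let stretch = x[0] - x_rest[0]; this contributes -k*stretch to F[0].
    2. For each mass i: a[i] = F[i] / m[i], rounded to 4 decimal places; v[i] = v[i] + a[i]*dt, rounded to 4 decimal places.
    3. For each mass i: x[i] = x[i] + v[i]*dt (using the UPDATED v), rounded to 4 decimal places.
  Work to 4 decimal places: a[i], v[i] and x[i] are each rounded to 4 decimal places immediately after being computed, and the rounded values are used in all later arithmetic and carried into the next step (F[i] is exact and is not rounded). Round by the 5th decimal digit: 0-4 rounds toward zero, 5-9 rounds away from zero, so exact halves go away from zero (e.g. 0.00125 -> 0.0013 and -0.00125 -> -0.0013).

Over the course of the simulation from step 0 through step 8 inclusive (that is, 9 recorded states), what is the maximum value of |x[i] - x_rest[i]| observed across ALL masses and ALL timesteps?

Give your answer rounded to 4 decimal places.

Step 0: x=[6.0000 14.0000 19.0000 22.0000] v=[0.0000 0.0000 0.0000 -1.0000]
Step 1: x=[6.0800 13.8800 18.9200 21.9200] v=[0.4000 -0.6000 -0.4000 -0.4000]
Step 2: x=[6.2288 13.6496 18.7584 21.9600] v=[0.7440 -1.1520 -0.8080 0.2000]
Step 3: x=[6.4253 13.3267 18.5205 22.1119] v=[0.9824 -1.6144 -1.1894 0.7597]
Step 4: x=[6.6408 12.9355 18.2185 22.3602] v=[1.0776 -1.9559 -1.5099 1.2414]
Step 5: x=[6.8425 12.5039 17.8709 22.6828] v=[1.0084 -2.1582 -1.7382 1.6131]
Step 6: x=[6.9969 12.0605 17.5011 23.0529] v=[0.7722 -2.2171 -1.8492 1.8507]
Step 7: x=[7.0740 11.6322 17.1357 23.4410] v=[0.3855 -2.1417 -1.8270 1.9403]
Step 8: x=[7.0505 11.2417 16.8024 23.8168] v=[-0.1177 -1.9526 -1.6666 1.8792]
Max displacement = 2.0800

Answer: 2.0800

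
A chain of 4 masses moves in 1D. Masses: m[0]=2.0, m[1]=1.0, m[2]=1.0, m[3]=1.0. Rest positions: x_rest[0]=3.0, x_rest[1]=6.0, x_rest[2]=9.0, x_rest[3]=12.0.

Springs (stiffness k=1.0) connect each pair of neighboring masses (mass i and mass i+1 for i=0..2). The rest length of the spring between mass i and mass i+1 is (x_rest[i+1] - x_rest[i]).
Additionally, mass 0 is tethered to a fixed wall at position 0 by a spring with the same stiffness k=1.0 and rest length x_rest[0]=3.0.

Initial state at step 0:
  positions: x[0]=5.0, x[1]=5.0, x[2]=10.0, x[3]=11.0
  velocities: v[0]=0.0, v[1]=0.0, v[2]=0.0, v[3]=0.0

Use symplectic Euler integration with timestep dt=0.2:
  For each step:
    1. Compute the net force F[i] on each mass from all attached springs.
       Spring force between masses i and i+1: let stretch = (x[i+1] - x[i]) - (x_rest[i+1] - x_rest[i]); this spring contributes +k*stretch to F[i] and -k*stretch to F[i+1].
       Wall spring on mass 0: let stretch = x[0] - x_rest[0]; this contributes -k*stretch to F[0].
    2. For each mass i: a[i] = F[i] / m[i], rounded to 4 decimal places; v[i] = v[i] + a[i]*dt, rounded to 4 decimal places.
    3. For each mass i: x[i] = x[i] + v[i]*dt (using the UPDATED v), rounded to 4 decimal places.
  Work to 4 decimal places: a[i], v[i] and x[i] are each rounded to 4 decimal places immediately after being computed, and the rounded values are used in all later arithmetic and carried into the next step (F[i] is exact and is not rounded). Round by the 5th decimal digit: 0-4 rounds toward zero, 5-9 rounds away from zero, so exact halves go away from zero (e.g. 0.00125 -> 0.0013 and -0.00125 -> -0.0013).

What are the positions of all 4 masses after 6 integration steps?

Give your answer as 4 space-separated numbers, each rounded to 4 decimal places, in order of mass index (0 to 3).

Answer: 3.3933 7.6178 8.0576 12.1126

Derivation:
Step 0: x=[5.0000 5.0000 10.0000 11.0000] v=[0.0000 0.0000 0.0000 0.0000]
Step 1: x=[4.9000 5.2000 9.8400 11.0800] v=[-0.5000 1.0000 -0.8000 0.4000]
Step 2: x=[4.7080 5.5736 9.5440 11.2304] v=[-0.9600 1.8680 -1.4800 0.7520]
Step 3: x=[4.4392 6.0714 9.1566 11.4333] v=[-1.3442 2.4890 -1.9368 1.0147]
Step 4: x=[4.1142 6.6273 8.7369 11.6652] v=[-1.6249 2.7796 -2.0985 1.1594]
Step 5: x=[3.7572 7.1671 8.3499 11.8999] v=[-1.7850 2.6989 -1.9348 1.1737]
Step 6: x=[3.3933 7.6178 8.0576 12.1126] v=[-1.8197 2.2535 -1.4614 1.0637]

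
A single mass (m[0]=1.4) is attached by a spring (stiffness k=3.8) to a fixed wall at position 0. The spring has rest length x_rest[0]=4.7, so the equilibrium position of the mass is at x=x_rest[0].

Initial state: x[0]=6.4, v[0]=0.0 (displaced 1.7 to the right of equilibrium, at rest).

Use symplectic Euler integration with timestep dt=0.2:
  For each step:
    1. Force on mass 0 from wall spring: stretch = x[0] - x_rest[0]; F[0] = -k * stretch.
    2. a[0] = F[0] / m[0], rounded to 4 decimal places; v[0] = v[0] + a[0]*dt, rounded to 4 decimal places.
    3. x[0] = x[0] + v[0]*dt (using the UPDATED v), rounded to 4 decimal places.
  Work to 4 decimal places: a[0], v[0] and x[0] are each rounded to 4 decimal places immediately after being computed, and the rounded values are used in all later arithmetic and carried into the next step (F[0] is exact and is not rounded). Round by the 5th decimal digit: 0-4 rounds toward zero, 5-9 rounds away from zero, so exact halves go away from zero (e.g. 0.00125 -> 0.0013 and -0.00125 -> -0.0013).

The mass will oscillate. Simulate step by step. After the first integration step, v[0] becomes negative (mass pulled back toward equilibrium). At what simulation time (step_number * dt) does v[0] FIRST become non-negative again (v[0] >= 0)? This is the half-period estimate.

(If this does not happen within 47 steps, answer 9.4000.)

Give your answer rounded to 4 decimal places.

Step 0: x=[6.4000] v=[0.0000]
Step 1: x=[6.2154] v=[-0.9229]
Step 2: x=[5.8663] v=[-1.7455]
Step 3: x=[5.3906] v=[-2.3786]
Step 4: x=[4.8399] v=[-2.7535]
Step 5: x=[4.2740] v=[-2.8294]
Step 6: x=[3.7544] v=[-2.5981]
Step 7: x=[3.3374] v=[-2.0848]
Step 8: x=[3.0684] v=[-1.3451]
Step 9: x=[2.9765] v=[-0.4594]
Step 10: x=[3.0717] v=[0.4762]
First v>=0 after going negative at step 10, time=2.0000

Answer: 2.0000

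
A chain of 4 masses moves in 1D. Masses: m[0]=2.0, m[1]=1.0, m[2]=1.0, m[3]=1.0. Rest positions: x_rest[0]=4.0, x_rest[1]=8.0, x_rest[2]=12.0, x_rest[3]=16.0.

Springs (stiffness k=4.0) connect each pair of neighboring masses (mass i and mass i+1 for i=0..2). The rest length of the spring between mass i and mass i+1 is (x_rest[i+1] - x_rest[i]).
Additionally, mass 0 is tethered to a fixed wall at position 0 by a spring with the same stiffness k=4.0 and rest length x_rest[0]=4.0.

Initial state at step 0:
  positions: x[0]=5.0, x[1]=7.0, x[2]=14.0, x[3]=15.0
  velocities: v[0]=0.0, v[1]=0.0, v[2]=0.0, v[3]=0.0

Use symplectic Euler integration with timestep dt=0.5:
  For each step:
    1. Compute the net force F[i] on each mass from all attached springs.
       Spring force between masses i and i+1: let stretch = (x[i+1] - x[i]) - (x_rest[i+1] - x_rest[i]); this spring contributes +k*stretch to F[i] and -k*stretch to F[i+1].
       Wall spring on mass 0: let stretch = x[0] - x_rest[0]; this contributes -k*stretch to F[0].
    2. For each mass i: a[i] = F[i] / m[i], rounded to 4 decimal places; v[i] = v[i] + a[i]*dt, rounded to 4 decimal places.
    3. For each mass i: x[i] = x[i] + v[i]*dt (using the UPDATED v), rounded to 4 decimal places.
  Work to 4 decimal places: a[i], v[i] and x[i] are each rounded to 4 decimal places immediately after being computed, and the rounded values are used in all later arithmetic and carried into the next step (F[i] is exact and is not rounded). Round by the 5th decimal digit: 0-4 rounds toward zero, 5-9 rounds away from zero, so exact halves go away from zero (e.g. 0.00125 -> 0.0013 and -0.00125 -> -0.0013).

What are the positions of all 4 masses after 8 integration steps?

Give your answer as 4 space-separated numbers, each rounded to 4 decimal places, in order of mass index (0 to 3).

Step 0: x=[5.0000 7.0000 14.0000 15.0000] v=[0.0000 0.0000 0.0000 0.0000]
Step 1: x=[3.5000 12.0000 8.0000 18.0000] v=[-3.0000 10.0000 -12.0000 6.0000]
Step 2: x=[4.5000 4.5000 16.0000 15.0000] v=[2.0000 -15.0000 16.0000 -6.0000]
Step 3: x=[3.2500 8.5000 11.5000 17.0000] v=[-2.5000 8.0000 -9.0000 4.0000]
Step 4: x=[3.0000 10.2500 9.5000 17.5000] v=[-0.5000 3.5000 -4.0000 1.0000]
Step 5: x=[4.8750 4.0000 16.2500 14.0000] v=[3.7500 -12.5000 13.5000 -7.0000]
Step 6: x=[3.8750 10.8750 8.5000 16.7500] v=[-2.0000 13.7500 -15.5000 5.5000]
Step 7: x=[4.4375 8.3750 11.3750 15.2500] v=[1.1250 -5.0000 5.7500 -3.0000]
Step 8: x=[4.7500 4.9375 15.1250 13.8750] v=[0.6250 -6.8750 7.5000 -2.7500]

Answer: 4.7500 4.9375 15.1250 13.8750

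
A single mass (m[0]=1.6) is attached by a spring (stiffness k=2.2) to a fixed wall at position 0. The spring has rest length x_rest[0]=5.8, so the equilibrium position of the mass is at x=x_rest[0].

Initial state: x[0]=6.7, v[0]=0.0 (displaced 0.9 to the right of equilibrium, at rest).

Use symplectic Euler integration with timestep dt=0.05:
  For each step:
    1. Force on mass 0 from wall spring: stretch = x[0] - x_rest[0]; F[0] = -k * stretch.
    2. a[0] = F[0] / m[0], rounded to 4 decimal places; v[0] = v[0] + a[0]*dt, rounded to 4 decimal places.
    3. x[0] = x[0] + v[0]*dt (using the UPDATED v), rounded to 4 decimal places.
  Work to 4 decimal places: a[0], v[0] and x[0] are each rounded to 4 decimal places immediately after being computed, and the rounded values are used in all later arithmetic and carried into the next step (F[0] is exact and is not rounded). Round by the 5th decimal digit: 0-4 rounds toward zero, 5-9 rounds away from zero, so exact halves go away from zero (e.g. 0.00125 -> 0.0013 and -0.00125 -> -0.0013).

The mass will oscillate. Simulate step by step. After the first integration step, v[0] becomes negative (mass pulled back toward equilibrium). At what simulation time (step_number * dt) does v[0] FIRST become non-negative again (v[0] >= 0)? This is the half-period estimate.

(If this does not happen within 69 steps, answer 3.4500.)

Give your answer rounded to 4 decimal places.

Step 0: x=[6.7000] v=[0.0000]
Step 1: x=[6.6969] v=[-0.0619]
Step 2: x=[6.6907] v=[-0.1236]
Step 3: x=[6.6815] v=[-0.1848]
Step 4: x=[6.6692] v=[-0.2454]
Step 5: x=[6.6539] v=[-0.3052]
Step 6: x=[6.6357] v=[-0.3639]
Step 7: x=[6.6146] v=[-0.4214]
Step 8: x=[6.5907] v=[-0.4774]
Step 9: x=[6.5641] v=[-0.5318]
Step 10: x=[6.5349] v=[-0.5843]
Step 11: x=[6.5032] v=[-0.6348]
Step 12: x=[6.4690] v=[-0.6831]
Step 13: x=[6.4325] v=[-0.7291]
Step 14: x=[6.3939] v=[-0.7726]
Step 15: x=[6.3532] v=[-0.8134]
Step 16: x=[6.3106] v=[-0.8514]
Step 17: x=[6.2663] v=[-0.8865]
Step 18: x=[6.2204] v=[-0.9186]
Step 19: x=[6.1730] v=[-0.9475]
Step 20: x=[6.1243] v=[-0.9731]
Step 21: x=[6.0745] v=[-0.9954]
Step 22: x=[6.0238] v=[-1.0143]
Step 23: x=[5.9723] v=[-1.0297]
Step 24: x=[5.9202] v=[-1.0415]
Step 25: x=[5.8677] v=[-1.0498]
Step 26: x=[5.8150] v=[-1.0545]
Step 27: x=[5.7622] v=[-1.0555]
Step 28: x=[5.7096] v=[-1.0529]
Step 29: x=[5.6573] v=[-1.0467]
Step 30: x=[5.6055] v=[-1.0369]
Step 31: x=[5.5543] v=[-1.0235]
Step 32: x=[5.5040] v=[-1.0066]
Step 33: x=[5.4547] v=[-0.9863]
Step 34: x=[5.4066] v=[-0.9626]
Step 35: x=[5.3598] v=[-0.9356]
Step 36: x=[5.3145] v=[-0.9053]
Step 37: x=[5.2709] v=[-0.8719]
Step 38: x=[5.2291] v=[-0.8355]
Step 39: x=[5.1893] v=[-0.7963]
Step 40: x=[5.1516] v=[-0.7543]
Step 41: x=[5.1161] v=[-0.7097]
Step 42: x=[5.0830] v=[-0.6627]
Step 43: x=[5.0523] v=[-0.6134]
Step 44: x=[5.0242] v=[-0.5620]
Step 45: x=[4.9988] v=[-0.5087]
Step 46: x=[4.9761] v=[-0.4536]
Step 47: x=[4.9563] v=[-0.3970]
Step 48: x=[4.9394] v=[-0.3390]
Step 49: x=[4.9254] v=[-0.2798]
Step 50: x=[4.9144] v=[-0.2197]
Step 51: x=[4.9065] v=[-0.1588]
Step 52: x=[4.9016] v=[-0.0974]
Step 53: x=[4.8998] v=[-0.0356]
Step 54: x=[4.9011] v=[0.0263]
First v>=0 after going negative at step 54, time=2.7000

Answer: 2.7000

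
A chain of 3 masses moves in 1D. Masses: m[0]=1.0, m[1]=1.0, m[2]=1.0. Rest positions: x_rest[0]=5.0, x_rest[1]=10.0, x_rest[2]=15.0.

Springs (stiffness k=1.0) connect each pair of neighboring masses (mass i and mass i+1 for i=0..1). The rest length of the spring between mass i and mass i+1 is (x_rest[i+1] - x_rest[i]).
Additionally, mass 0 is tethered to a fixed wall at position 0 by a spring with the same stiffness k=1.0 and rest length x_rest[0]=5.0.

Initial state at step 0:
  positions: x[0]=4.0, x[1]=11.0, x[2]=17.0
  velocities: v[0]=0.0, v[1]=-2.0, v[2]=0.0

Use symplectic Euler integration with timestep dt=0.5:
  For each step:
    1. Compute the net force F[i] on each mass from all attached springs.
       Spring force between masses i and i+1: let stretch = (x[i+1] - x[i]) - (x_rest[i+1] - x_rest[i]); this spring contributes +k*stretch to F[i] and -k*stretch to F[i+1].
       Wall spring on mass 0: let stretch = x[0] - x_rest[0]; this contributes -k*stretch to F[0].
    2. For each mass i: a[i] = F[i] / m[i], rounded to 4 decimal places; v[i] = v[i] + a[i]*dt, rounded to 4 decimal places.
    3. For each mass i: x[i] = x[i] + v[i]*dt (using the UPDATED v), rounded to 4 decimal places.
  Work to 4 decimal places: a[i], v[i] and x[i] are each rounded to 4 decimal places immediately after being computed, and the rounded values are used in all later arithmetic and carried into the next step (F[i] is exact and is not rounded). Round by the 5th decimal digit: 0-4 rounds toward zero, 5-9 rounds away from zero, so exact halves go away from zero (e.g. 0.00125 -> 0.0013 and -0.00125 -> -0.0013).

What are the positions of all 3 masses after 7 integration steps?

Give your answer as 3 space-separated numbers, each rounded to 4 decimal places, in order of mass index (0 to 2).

Step 0: x=[4.0000 11.0000 17.0000] v=[0.0000 -2.0000 0.0000]
Step 1: x=[4.7500 9.7500 16.7500] v=[1.5000 -2.5000 -0.5000]
Step 2: x=[5.5625 9.0000 16.0000] v=[1.6250 -1.5000 -1.5000]
Step 3: x=[5.8438 9.1407 14.7500] v=[0.5625 0.2813 -2.5000]
Step 4: x=[5.4883 9.8595 13.3477] v=[-0.7110 1.4375 -2.8047]
Step 5: x=[4.8535 10.3575 12.3233] v=[-1.2696 0.9960 -2.0488]
Step 6: x=[4.3813 9.9710 12.0575] v=[-0.9444 -0.7731 -0.5317]
Step 7: x=[4.2112 8.7087 12.5201] v=[-0.3402 -2.5247 0.9251]

Answer: 4.2112 8.7087 12.5201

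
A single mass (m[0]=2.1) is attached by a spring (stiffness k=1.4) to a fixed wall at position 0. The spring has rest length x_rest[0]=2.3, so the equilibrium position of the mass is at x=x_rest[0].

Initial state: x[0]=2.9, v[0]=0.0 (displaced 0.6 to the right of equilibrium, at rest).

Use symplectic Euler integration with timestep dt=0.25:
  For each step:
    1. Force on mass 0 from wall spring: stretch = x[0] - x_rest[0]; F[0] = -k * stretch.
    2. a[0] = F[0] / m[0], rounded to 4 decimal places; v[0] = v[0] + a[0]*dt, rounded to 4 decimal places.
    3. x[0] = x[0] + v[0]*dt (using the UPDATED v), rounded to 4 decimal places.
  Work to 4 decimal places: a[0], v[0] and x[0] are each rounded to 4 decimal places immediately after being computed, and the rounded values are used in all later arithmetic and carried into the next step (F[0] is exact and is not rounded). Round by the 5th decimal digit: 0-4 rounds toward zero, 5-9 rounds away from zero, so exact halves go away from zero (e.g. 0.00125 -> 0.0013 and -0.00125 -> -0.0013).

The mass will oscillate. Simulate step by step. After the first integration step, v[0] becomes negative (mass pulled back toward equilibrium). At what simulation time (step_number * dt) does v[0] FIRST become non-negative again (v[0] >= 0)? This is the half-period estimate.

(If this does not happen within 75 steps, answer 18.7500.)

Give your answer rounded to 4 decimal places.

Step 0: x=[2.9000] v=[0.0000]
Step 1: x=[2.8750] v=[-0.1000]
Step 2: x=[2.8261] v=[-0.1958]
Step 3: x=[2.7552] v=[-0.2835]
Step 4: x=[2.6654] v=[-0.3594]
Step 5: x=[2.5603] v=[-0.4203]
Step 6: x=[2.4444] v=[-0.4637]
Step 7: x=[2.3225] v=[-0.4878]
Step 8: x=[2.1996] v=[-0.4916]
Step 9: x=[2.0809] v=[-0.4749]
Step 10: x=[1.9713] v=[-0.4384]
Step 11: x=[1.8754] v=[-0.3836]
Step 12: x=[1.7972] v=[-0.3128]
Step 13: x=[1.7400] v=[-0.2290]
Step 14: x=[1.7061] v=[-0.1357]
Step 15: x=[1.6969] v=[-0.0367]
Step 16: x=[1.7129] v=[0.0638]
First v>=0 after going negative at step 16, time=4.0000

Answer: 4.0000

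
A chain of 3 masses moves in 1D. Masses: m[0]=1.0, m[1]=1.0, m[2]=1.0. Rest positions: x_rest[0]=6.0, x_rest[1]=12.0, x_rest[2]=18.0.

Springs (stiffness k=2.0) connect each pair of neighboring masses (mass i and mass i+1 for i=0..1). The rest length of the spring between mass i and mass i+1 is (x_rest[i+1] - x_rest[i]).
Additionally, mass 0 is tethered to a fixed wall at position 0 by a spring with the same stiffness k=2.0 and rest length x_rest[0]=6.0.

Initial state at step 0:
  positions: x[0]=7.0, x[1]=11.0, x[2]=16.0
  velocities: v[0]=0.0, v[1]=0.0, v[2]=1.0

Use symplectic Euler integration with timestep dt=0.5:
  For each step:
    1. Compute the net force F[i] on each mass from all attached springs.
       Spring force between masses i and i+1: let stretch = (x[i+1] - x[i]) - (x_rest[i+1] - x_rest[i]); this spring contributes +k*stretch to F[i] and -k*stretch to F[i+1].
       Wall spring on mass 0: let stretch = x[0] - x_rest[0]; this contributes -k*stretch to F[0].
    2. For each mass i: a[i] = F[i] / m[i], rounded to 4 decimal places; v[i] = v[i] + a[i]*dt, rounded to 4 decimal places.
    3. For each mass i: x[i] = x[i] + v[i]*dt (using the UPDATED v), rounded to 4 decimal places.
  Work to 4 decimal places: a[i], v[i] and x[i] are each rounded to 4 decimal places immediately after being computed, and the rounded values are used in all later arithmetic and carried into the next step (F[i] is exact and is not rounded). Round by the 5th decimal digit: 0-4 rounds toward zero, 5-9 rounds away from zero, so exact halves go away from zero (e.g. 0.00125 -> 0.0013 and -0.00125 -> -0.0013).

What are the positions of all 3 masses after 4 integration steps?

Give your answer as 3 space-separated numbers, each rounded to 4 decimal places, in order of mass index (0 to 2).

Answer: 6.1250 11.6875 19.3750

Derivation:
Step 0: x=[7.0000 11.0000 16.0000] v=[0.0000 0.0000 1.0000]
Step 1: x=[5.5000 11.5000 17.0000] v=[-3.0000 1.0000 2.0000]
Step 2: x=[4.2500 11.7500 18.2500] v=[-2.5000 0.5000 2.5000]
Step 3: x=[4.6250 11.5000 19.2500] v=[0.7500 -0.5000 2.0000]
Step 4: x=[6.1250 11.6875 19.3750] v=[3.0000 0.3750 0.2500]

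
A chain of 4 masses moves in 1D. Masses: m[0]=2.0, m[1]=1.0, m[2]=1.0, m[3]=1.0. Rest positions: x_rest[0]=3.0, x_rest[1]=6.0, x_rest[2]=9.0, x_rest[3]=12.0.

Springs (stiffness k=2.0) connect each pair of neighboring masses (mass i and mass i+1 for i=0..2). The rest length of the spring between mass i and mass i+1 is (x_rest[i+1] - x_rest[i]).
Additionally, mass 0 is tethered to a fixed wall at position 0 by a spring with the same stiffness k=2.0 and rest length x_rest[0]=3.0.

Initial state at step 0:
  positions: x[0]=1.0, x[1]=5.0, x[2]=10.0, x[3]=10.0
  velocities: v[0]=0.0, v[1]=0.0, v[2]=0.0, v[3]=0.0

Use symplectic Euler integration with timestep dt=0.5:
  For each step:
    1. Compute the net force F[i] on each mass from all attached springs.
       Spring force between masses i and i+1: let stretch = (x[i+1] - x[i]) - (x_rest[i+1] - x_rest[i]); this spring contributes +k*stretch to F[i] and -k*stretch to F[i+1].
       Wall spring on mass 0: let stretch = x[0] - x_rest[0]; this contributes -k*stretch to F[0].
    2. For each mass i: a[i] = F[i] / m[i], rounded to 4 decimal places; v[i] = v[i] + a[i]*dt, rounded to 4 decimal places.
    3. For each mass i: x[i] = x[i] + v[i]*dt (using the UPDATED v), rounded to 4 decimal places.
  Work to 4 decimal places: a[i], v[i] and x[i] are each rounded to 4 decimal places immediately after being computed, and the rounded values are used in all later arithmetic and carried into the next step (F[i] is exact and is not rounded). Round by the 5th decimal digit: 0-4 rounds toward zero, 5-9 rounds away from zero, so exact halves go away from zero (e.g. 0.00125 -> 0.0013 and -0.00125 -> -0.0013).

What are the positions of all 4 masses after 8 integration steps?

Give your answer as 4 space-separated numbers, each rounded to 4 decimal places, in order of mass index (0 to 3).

Step 0: x=[1.0000 5.0000 10.0000 10.0000] v=[0.0000 0.0000 0.0000 0.0000]
Step 1: x=[1.7500 5.5000 7.5000 11.5000] v=[1.5000 1.0000 -5.0000 3.0000]
Step 2: x=[3.0000 5.1250 6.0000 12.5000] v=[2.5000 -0.7500 -3.0000 2.0000]
Step 3: x=[4.0313 4.1250 7.3125 11.7500] v=[2.0625 -2.0000 2.6250 -1.5000]
Step 4: x=[4.0782 4.6719 9.2500 10.2813] v=[0.0937 1.0938 3.8750 -2.9375]
Step 5: x=[3.2539 7.2110 9.4141 9.7969] v=[-1.6486 5.0782 0.3282 -0.9688]
Step 6: x=[2.6054 8.8731 8.6681 10.6211] v=[-1.2970 3.3242 -1.4921 1.6484]
Step 7: x=[2.8725 7.2989 9.0011 11.9688] v=[0.5342 -3.1485 0.6659 2.6954]
Step 8: x=[3.5281 4.3626 9.9668 13.3327] v=[1.3112 -5.8727 1.9314 2.7277]

Answer: 3.5281 4.3626 9.9668 13.3327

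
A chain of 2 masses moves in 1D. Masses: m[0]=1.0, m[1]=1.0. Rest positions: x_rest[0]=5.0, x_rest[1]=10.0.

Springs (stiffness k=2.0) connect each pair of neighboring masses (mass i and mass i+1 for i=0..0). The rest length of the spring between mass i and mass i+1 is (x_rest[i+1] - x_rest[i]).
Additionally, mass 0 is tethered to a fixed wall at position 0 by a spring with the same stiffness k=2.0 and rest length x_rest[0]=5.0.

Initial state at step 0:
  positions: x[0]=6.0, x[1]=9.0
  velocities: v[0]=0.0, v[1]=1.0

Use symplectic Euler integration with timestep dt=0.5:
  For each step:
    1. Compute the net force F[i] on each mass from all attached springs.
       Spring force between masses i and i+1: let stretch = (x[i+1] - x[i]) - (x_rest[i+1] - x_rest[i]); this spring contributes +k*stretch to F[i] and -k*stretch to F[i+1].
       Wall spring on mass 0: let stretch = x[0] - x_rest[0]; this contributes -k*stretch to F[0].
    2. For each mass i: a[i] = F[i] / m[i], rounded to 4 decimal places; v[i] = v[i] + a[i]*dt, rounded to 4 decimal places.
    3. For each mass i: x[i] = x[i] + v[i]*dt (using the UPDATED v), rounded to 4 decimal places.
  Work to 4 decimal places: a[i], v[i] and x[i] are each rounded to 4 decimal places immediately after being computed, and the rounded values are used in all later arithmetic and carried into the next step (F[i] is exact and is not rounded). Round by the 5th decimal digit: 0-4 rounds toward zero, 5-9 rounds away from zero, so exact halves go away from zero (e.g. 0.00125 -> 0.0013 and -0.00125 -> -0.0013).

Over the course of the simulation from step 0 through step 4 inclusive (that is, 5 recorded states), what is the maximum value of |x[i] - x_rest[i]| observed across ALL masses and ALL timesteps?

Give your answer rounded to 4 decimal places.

Step 0: x=[6.0000 9.0000] v=[0.0000 1.0000]
Step 1: x=[4.5000 10.5000] v=[-3.0000 3.0000]
Step 2: x=[3.7500 11.5000] v=[-1.5000 2.0000]
Step 3: x=[5.0000 11.1250] v=[2.5000 -0.7500]
Step 4: x=[6.8125 10.1875] v=[3.6250 -1.8750]
Max displacement = 1.8125

Answer: 1.8125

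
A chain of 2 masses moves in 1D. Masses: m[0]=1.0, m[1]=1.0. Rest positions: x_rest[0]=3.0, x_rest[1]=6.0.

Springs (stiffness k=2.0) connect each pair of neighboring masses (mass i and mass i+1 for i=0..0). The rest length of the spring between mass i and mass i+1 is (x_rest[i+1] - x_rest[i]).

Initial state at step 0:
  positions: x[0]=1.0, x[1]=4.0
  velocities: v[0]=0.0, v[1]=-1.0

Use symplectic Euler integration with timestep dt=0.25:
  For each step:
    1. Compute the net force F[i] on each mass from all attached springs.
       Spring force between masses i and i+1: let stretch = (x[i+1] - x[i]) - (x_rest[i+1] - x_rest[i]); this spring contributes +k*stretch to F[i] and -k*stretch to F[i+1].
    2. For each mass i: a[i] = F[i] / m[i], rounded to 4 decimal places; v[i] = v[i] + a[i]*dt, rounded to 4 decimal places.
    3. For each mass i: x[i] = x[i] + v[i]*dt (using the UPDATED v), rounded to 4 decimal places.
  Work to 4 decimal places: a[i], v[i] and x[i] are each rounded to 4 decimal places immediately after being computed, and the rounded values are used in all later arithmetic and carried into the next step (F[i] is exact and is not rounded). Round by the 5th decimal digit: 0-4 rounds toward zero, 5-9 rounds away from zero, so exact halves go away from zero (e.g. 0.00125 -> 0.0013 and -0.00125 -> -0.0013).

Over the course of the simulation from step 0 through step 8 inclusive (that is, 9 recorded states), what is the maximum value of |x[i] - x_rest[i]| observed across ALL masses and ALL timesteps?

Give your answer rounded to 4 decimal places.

Step 0: x=[1.0000 4.0000] v=[0.0000 -1.0000]
Step 1: x=[1.0000 3.7500] v=[0.0000 -1.0000]
Step 2: x=[0.9688 3.5313] v=[-0.1250 -0.8750]
Step 3: x=[0.8829 3.3672] v=[-0.3438 -0.6563]
Step 4: x=[0.7325 3.2676] v=[-0.6017 -0.3985]
Step 5: x=[0.5240 3.2261] v=[-0.8342 -0.1661]
Step 6: x=[0.2782 3.2218] v=[-0.9832 -0.0172]
Step 7: x=[0.0254 3.2246] v=[-1.0114 0.0110]
Step 8: x=[-0.2026 3.2025] v=[-0.9118 -0.0886]
Max displacement = 3.2026

Answer: 3.2026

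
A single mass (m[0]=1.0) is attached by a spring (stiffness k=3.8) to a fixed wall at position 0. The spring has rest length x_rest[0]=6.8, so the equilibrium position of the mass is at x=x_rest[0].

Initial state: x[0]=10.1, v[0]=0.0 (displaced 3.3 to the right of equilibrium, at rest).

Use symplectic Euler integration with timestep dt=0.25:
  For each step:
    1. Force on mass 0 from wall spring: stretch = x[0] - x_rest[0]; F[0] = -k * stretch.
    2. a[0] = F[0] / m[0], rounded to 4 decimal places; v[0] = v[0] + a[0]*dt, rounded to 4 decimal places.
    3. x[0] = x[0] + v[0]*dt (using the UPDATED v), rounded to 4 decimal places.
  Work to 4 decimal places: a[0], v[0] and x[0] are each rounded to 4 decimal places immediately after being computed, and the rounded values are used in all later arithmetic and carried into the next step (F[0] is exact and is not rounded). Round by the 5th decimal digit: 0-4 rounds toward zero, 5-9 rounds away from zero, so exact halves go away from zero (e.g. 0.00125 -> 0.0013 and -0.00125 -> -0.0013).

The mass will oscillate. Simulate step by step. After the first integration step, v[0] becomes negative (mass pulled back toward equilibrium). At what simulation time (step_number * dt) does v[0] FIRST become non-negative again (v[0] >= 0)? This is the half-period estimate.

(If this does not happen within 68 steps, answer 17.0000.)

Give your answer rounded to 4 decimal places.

Step 0: x=[10.1000] v=[0.0000]
Step 1: x=[9.3163] v=[-3.1350]
Step 2: x=[7.9349] v=[-5.5255]
Step 3: x=[6.2840] v=[-6.6037]
Step 4: x=[4.7556] v=[-6.1135]
Step 5: x=[3.7128] v=[-4.1713]
Step 6: x=[3.4032] v=[-1.2385]
Step 7: x=[3.9003] v=[1.9885]
First v>=0 after going negative at step 7, time=1.7500

Answer: 1.7500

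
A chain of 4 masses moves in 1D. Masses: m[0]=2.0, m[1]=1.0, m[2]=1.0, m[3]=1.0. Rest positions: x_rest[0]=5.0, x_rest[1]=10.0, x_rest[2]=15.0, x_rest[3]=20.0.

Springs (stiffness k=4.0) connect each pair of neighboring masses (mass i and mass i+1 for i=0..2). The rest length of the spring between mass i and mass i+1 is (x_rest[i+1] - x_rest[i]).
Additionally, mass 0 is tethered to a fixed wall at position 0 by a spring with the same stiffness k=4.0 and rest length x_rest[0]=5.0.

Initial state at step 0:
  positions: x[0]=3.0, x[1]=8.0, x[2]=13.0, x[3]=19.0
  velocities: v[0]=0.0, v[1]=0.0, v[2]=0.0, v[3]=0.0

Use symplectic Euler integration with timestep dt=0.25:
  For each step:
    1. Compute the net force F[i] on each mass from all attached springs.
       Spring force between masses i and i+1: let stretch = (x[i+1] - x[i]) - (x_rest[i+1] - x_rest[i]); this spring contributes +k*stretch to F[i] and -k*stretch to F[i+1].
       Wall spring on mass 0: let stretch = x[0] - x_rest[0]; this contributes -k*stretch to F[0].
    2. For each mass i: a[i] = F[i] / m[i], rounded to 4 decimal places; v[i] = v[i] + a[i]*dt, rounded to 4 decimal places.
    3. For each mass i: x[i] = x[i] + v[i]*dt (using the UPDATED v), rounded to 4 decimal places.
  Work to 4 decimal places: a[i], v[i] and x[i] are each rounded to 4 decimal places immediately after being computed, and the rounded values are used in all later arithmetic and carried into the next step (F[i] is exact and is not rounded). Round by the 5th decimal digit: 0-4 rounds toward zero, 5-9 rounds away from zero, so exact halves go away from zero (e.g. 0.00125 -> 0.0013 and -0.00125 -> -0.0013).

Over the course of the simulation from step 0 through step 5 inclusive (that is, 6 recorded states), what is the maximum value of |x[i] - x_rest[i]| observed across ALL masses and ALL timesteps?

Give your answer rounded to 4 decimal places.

Answer: 2.1132

Derivation:
Step 0: x=[3.0000 8.0000 13.0000 19.0000] v=[0.0000 0.0000 0.0000 0.0000]
Step 1: x=[3.2500 8.0000 13.2500 18.7500] v=[1.0000 0.0000 1.0000 -1.0000]
Step 2: x=[3.6875 8.1250 13.5625 18.3750] v=[1.7500 0.5000 1.2500 -1.5000]
Step 3: x=[4.2188 8.5000 13.7188 18.0469] v=[2.1250 1.5000 0.6250 -1.3125]
Step 4: x=[4.7579 9.1094 13.6524 17.8868] v=[2.1562 2.4376 -0.2657 -0.6406]
Step 5: x=[5.2462 9.7667 13.5088 17.9181] v=[1.9530 2.6291 -0.5743 0.1250]
Max displacement = 2.1132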